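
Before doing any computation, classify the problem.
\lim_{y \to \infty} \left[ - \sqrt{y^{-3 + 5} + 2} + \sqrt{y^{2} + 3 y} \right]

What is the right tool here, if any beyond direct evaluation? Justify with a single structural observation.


Verdict: conjugate multiplication — neither \sqrt{y^{2} + 3 y} nor \sqrt{y^{-3 + 5} + 2} converges alone, so rewrite their difference as a conjugate-rationalized quotient first.


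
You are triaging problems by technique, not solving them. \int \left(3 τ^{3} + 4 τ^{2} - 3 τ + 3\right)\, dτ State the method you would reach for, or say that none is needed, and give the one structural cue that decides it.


Diagnosis: no special technique — scan for structure and find none: constant multiples of powers of τ, integrate directly.


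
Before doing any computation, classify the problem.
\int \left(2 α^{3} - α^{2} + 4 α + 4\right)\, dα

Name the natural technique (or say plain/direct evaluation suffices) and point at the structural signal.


Technique: no special technique — nothing composite, nothing rational, nothing trigonometric — each constant-multiple power of α integrates by the power rule alone.


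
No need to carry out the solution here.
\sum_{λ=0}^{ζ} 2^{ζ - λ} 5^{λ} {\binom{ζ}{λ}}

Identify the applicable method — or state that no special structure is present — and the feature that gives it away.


Method: the binomial theorem — the binomial coefficients weight matched powers of 5 and 2, which is exactly the expansion of a binomial power.


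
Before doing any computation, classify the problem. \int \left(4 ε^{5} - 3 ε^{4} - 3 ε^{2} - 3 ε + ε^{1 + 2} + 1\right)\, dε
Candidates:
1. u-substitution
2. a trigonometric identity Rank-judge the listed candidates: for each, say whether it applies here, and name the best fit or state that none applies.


Method: no special technique — nothing composite, nothing rational, nothing trigonometric — each constant-multiple power of ε integrates by the power rule alone.
- u-substitution: any workable substitution here is cosmetic — the integrand is already in directly integrable form.
- a trigonometric identity — with no trigonometric functions present, identity rewriting has no target.


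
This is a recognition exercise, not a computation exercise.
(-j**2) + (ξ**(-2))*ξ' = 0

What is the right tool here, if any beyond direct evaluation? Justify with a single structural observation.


Best approach: separation of variables — separating collects all ξ-dependence with the derivative and leaves all j-dependence opposite: variables separate. The equation is exact as it stands too — a potential function exists — though separation reads the split structure directly.


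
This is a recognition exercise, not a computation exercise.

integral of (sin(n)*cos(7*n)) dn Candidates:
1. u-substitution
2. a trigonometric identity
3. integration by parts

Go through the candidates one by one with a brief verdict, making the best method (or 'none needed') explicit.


Technique: a trigonometric identity — the product sin(n)*cos(7*n) converts to a sum of single-frequency sinusoids via the product-to-sum identity.
- u-substitution: no subexpression of the integrand pairs with its own derivative as a factor — individual terms may offer their own substitutions, but any change of variable covering the whole integral would have to be constructed from outside the expression.
- a trigonometric identity — applicable, and directly so.
- integration by parts: not the natural route: no polynomial-kernel product appears — a recursive parts reduction of the trigonometric product exists, but the identity rewrite is direct.


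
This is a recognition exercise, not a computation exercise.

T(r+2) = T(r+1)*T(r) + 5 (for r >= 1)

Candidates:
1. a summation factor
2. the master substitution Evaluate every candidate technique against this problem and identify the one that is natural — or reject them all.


Method: no special technique — the recurrence is nonlinear in the sequence values; study it directly, no linear machinery applies.
- a summation factor — the recursion is nonlinear — outside the first-order linear family a summation factor addresses.
- the master substitution — the recursive argument is a shift of the index, not a fixed fraction of it.


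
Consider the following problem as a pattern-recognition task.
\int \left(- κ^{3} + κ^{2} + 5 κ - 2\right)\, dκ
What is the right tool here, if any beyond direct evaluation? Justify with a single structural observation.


Best approach: no special technique — scan for structure and find none: constant multiples of powers of κ, integrate directly.


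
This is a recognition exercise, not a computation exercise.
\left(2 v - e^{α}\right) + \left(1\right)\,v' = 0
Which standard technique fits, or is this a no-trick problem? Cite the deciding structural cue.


Technique: a linear integrating factor — v enters only linearly with coefficient 2; multiply by exp of the integral of 2 and the left side becomes one derivative.


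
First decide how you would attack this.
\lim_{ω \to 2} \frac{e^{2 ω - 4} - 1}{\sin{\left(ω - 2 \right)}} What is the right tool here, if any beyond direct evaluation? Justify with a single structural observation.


Verdict: l'Hôpital's rule (0/0) — substituting 2 gives 0 over 0; differentiate top and bottom once and re-evaluate. Known elementary limits would finish this too — the rule just bypasses the case analysis.


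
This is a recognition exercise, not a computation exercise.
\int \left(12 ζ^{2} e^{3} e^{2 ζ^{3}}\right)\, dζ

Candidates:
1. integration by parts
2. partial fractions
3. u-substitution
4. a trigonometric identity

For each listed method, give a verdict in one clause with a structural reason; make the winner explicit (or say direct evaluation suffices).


Method: u-substitution — collected, the integrand has one factor that is, up to a constant, the derivative of an inner expression the rest depends on — substitute for that inner expression.
- integration by parts — a polynomial factor is present, but its partner is not an exp, sine, or cosine of a degree-1 argument, nor a logarithm.
- partial fractions — there is no rational-function structure to decompose.
- u-substitution: a fit — the right tool for this form.
- a trigonometric identity: no sine or cosine appears, so there is nothing for a trigonometric identity to act on.


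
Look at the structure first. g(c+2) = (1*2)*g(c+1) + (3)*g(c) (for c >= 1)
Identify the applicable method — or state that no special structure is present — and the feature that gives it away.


Diagnosis: the characteristic-root method — linear, homogeneous, constant coefficients: solutions of the form r^c exist — find the roots of the characteristic polynomial.


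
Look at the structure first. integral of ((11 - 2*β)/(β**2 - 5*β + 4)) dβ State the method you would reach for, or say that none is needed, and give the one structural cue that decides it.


Best approach: partial fractions — with β**2 - 5*β + 4 factorable and the degree on top strictly smaller, simple-fraction decomposition is immediate.


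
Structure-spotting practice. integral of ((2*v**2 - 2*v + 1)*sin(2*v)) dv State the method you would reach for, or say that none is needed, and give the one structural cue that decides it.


Diagnosis: integration by parts — the integrand splits as 2*v**2 - 2*v + 1 times sin(2*v) — repeatedly differentiating the polynomial part kills it, which is the parts ladder.


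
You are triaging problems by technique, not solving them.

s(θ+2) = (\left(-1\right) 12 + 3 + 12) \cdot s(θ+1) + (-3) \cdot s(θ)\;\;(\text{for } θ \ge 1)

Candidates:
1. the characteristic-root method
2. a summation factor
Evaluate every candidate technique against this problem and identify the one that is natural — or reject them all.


Diagnosis: the characteristic-root method — every coefficient is a fixed number and the forcing is zero — substitute r^θ and read off the root equation.
- the characteristic-root method — a fit — the right tool for this form.
- a summation factor — a summation factor telescopes one-step recursions; this one carries higher-order memory.


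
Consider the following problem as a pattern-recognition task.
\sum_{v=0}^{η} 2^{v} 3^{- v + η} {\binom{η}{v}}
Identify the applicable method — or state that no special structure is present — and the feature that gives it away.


Method: the binomial theorem — terms weighting {\binom{η}{v}} against matched powers of 2 and 3 reassemble into (2 + 3)^η by the binomial theorem.


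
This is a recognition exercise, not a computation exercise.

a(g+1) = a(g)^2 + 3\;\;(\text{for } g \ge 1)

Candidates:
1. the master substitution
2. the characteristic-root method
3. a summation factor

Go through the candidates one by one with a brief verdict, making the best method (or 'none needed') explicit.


Method: no special technique — the new term depends nonlinearly on the old ones, which disqualifies every superposition-based technique.
- the master substitution — the recursive argument is a shift of the index, not a fixed fraction of it.
- the characteristic-root method — nonlinearity rules out exponential-mode superposition from the start.
- a summation factor: the recursion is nonlinear — outside the first-order linear family a summation factor addresses.


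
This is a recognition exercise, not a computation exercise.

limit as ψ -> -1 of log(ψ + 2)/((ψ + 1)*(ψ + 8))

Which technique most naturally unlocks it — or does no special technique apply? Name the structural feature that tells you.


Diagnosis: l'Hôpital's rule (0/0) — plug in -1: top and bottom both hit zero, so differentiate each and retry. The standard small-argument limits would also carry it; the rule is the systematic route.


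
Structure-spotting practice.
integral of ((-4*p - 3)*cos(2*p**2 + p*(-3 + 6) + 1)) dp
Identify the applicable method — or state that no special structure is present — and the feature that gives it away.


Method: u-substitution — collected, the integrand has one factor that is, up to a constant, the derivative of an inner expression the rest depends on — substitute for that inner expression.


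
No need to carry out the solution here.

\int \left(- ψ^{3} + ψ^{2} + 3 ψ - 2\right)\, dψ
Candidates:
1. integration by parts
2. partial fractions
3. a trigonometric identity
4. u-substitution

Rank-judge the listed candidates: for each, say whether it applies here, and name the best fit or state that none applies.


Verdict: no special technique — every term is a constant multiple of a power of ψ; term-wise power-rule integration needs no preliminary transformation.
- integration by parts — splitting off a factor buys nothing — the integrand integrates directly without parts.
- partial fractions — the expression is not a ratio of polynomials that decomposes further.
- a trigonometric identity: no sine or cosine appears, so there is nothing for a trigonometric identity to act on.
- u-substitution: any workable substitution here is cosmetic — the integrand is already in directly integrable form.


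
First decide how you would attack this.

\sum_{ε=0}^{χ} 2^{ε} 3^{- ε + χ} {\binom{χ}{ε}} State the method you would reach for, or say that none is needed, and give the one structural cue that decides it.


Diagnosis: the binomial theorem — terms weighting {\binom{χ}{ε}} against matched powers of 2 and 3 reassemble into (2 + 3)^χ by the binomial theorem.


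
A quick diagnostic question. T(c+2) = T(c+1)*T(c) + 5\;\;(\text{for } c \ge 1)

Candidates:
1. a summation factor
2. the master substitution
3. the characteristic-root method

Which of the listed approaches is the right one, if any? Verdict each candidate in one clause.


Verdict: no special technique — the recurrence is nonlinear in the sequence terms; no linear-recurrence method fits it as written — one iterates or studies it directly.
- a summation factor — no summation factor applies — the rule is not linear in the sequence values.
- the master substitution — the recursion steps by a constant offset, so exponential reindexing is pointless.
- the characteristic-root method — nonlinearity rules out exponential-mode superposition from the start.


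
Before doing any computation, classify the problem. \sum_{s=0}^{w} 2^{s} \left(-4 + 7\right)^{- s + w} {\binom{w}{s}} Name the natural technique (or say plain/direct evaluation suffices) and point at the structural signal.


Diagnosis: the binomial theorem — binomial coefficients against complementary powers of 2 and (-4 + 7): recognize the binomial expansion and resum.


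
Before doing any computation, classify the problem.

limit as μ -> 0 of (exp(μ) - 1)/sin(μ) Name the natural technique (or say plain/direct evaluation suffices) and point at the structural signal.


Diagnosis: l'Hôpital's rule (0/0) — plug in 0: top and bottom both hit zero, so differentiate each and retry. The standard small-argument limits would also carry it; the rule is the systematic route.


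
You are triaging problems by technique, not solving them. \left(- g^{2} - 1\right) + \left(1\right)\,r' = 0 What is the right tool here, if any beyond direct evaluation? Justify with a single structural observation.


Verdict: no special technique — the slope is a function of g alone, so integrate both sides directly.


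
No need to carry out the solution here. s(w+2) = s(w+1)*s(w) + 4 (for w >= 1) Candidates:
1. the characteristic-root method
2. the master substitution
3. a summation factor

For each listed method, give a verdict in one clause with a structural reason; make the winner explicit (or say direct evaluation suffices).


Diagnosis: no special technique — the recurrence is nonlinear in the sequence values; study it directly, no linear machinery applies.
- the characteristic-root method: nonlinearity rules out exponential-mode superposition from the start.
- the master substitution: no fixed divisor shrinks the index between calls.
- a summation factor — no summation factor applies — the rule is not linear in the sequence values.


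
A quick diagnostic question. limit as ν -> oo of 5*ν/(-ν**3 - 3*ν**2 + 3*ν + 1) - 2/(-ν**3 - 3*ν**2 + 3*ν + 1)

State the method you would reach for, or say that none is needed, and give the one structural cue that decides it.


Best approach: dominant-term comparison — as ν grows, only the highest-degree terms matter — compare leading terms and read the limit off. l'Hôpital's at-infinity variant applies to the expression viewed as a single quotient; the leading-term comparison is the direct route.


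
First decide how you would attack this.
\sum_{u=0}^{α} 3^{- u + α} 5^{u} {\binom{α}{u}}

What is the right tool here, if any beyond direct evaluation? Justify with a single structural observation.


Method: the binomial theorem — the summand is term u of a binomial expansion in 5 and 3; the whole sum is a single power.


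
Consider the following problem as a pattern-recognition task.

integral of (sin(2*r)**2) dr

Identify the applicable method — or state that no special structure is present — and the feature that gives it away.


Technique: a trigonometric identity — sin(2*r)**2 calls for power reduction: rewrite via double angles before any antiderivative is attempted.


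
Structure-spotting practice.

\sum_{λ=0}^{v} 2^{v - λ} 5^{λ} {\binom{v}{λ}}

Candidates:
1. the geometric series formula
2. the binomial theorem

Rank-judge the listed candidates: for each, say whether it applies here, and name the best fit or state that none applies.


Technique: the binomial theorem — {\binom{v}{λ}} weighting matched powers of 5 and 2 is the expanded form of (5 + 2)^v — fold it back up.
- the geometric series formula: the term-to-term ratio drifts with the index — the one thing the geometric formula cannot absorb.
- the binomial theorem — applies; the problem has the shape this method handles.


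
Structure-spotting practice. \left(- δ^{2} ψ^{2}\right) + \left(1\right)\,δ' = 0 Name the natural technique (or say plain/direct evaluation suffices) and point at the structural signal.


Technique: separation of variables — separating collects all δ-dependence with the derivative and leaves all ψ-dependence opposite: variables separate.


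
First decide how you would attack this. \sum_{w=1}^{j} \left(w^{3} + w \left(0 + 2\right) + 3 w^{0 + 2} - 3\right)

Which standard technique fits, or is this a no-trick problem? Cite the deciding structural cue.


Diagnosis: no special technique — no ratio, no shift structure, no binomial pattern: sum the constant-multiple powers of w with known formulas.


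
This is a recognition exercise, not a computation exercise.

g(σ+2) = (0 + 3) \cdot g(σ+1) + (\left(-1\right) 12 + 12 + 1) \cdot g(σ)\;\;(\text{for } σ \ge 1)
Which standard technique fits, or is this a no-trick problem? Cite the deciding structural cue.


Verdict: the characteristic-root method — no index-dependence in the weights and nothing inhomogeneous: classic characteristic-equation setup.


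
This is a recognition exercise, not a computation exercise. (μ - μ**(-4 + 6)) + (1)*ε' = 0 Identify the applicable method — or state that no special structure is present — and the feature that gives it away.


Technique: no special technique — the slope is a pure function of μ; integrate both sides and be done.


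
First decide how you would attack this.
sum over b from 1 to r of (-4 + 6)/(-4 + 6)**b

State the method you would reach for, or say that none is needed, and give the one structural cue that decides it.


Technique: the geometric series formula — consecutive terms stand in a fixed index-free ratio — the geometric sum formula closes it.


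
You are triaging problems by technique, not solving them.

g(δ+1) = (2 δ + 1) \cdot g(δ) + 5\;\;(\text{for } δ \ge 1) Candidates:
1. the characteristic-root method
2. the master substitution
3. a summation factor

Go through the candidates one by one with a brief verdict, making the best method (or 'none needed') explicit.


Best approach: a summation factor — first-order, linear, moving coefficient 2 δ + 1: the discrete analogue of an integrating factor handles it.
- the characteristic-root method — an index-dependent weight blocks the pure exponential ansatz.
- the master substitution — the recursive argument is a shift of the index, not a fixed fraction of it.
- a summation factor: applicable, and directly so.


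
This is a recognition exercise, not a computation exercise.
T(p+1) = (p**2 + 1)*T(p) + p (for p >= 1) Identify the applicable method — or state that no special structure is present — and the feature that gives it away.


Diagnosis: a summation factor — with the index-dependent coefficient p**2 + 1, dividing by the cumulative product turns the left side into a pure difference.


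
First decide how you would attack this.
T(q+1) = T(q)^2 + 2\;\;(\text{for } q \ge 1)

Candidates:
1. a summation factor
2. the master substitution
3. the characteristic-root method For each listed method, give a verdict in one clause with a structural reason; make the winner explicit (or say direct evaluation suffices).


Verdict: no special technique — once the recursion is nonlinear, characteristic roots, master substitutions, and summation factors are all off the table.
- a summation factor — no summation factor applies — the rule is not linear in the sequence values.
- the master substitution: no fixed divisor shrinks the index between calls.
- the characteristic-root method — nonlinearity rules out exponential-mode superposition from the start.


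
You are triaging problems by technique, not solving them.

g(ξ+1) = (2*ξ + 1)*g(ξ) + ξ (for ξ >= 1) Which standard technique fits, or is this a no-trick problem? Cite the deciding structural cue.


Technique: a summation factor — an index-dependent multiplier 2*ξ + 1 rules out characteristic roots; a summation factor converts it to a pure difference.


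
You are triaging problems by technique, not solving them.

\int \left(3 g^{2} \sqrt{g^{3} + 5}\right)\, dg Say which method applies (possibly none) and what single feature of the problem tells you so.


Technique: u-substitution — collected, the integrand has one factor that is, up to a constant, the derivative of an inner expression the rest depends on — substitute for that inner expression.


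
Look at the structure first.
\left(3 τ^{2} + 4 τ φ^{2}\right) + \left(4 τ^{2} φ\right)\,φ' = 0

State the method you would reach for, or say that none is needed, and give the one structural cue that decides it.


Verdict: the exact-equation method — this form is already the differential of something: the matching mixed partials of 3 τ^{2} + 4 τ φ^{2} and 4 τ^{2} φ prove it.


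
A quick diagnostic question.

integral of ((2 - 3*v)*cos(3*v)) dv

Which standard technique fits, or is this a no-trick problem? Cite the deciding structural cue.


Best approach: integration by parts — a polynomial factor 2 - 3*v multiplies cos(3*v); differentiating 2 - 3*v lowers its degree while cos(3*v) integrates cleanly, so parts wins.


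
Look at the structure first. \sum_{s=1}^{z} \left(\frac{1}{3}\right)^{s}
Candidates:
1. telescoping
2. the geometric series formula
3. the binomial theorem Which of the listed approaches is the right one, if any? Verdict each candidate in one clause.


Technique: the geometric series formula — term-over-term division gives \frac{1}{3} every time — index-free ratio, geometric sum formula applies.
- telescoping — writing out consecutive terms as given produces no pairwise cancellation.
- the geometric series formula — applies; the problem has the shape this method handles.
- the binomial theorem: the terms lack the binomial-coefficient-weighted complementary-power pattern of an expansion.


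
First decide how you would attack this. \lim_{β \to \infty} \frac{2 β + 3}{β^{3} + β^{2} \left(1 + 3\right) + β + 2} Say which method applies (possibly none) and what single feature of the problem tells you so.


Diagnosis: dominant-term comparison — as β grows, only the highest-degree terms matter — compare leading terms and read the limit off. Viewed as a single quotient this is an ∞/∞ form — an at-infinity application of l'Hôpital's rule would also resolve it; comparing leading growth reads the answer without differentiating.


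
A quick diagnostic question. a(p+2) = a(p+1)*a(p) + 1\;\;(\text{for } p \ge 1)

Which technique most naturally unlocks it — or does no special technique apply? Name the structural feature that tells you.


Technique: no special technique — nonlinear feedback in the recursion rules out every root- or factor-based technique.


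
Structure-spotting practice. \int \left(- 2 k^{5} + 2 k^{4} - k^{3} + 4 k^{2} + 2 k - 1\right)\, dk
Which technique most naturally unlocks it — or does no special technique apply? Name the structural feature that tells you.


Method: no special technique — nothing composite, nothing rational, nothing trigonometric — each constant-multiple power of k integrates by the power rule alone.


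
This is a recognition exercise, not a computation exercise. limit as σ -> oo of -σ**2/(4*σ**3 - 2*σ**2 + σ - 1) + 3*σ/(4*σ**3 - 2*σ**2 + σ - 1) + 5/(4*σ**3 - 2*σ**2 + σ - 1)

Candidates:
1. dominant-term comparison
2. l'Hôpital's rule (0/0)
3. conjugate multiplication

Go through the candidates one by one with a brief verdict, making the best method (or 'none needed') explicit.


Diagnosis: dominant-term comparison — at large σ only the top-degree terms survive; compare the leading terms and the limit falls out.
- dominant-term comparison — applicable, and directly so.
- l'Hôpital's rule (0/0): as a single quotient the expression runs to ∞/∞ at the limit point — an at-infinity form of the rule would apply, though the leading-growth comparison is the direct reading.
- conjugate multiplication: multiplying by a conjugate would not remove any indeterminacy here.


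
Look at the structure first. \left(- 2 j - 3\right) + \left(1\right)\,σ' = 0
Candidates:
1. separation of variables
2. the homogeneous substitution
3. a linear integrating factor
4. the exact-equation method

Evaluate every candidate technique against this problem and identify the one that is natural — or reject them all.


Best approach: no special technique — the slope is a pure function of j; integrate both sides and be done.
- separation of variables: with no unknown in the slope, separating variables is a formality — the equation integrates directly.
- the homogeneous substitution — the slope does not depend on the ratio of the variables alone.
- a linear integrating factor — the linear template holds only trivially here (the unknown is absent, so the coefficient is zero) — the method is not the natural label.
- the exact-equation method — with the unknown absent from both coefficients, the cross-partial test holds emptily — nothing for the exact method to work on.


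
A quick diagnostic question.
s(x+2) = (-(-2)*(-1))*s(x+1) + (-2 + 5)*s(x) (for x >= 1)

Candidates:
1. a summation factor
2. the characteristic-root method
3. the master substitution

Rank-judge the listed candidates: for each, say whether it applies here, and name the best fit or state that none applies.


Best approach: the characteristic-root method — fixed numeric weights on consecutive terms and no forcing term added: the root method in its home territory.
- a summation factor — a summation factor telescopes one-step recursions; this one carries higher-order memory.
- the characteristic-root method: yes, a natural case for it.
- the master substitution: the recursive argument is a shift of the index, not a fixed fraction of it.


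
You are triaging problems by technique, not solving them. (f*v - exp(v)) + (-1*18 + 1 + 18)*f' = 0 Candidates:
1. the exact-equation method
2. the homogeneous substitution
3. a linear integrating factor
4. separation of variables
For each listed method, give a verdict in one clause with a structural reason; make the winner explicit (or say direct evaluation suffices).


Technique: a linear integrating factor — linear in the unknown with genuine forcing: multiply through by the exponential of the integrated coefficient and the left side closes into one derivative.
- the exact-equation method: no potential function has this form as its differential, as written.
- the homogeneous substitution — the slope changes under joint rescaling, failing the degree-zero test.
- a linear integrating factor: yes, a natural case for it.
- separation of variables — the two dependences do not factor apart.


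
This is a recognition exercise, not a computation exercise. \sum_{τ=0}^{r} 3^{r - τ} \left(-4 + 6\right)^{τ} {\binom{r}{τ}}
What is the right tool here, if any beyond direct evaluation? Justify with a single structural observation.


Method: the binomial theorem — the summand is term τ of a binomial expansion in (-4 + 6) and 3; the whole sum is a single power.


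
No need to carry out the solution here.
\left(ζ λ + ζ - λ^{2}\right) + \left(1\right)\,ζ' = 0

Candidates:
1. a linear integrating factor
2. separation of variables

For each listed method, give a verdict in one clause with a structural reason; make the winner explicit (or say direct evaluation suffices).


Diagnosis: a linear integrating factor — the unknown enters only to the first power against a nonzero forcing term — the integrating-factor template applies directly.
- a linear integrating factor — applicable, and directly so.
- separation of variables: no division isolates the independent variable from the unknown.


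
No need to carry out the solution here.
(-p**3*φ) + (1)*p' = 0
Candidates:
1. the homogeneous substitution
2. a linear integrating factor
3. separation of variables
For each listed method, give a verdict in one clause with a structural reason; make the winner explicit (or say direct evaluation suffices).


Technique: separation of variables — solved for the derivative, the right side factors as φ times p**3 — all φ-dependence separates from all p-dependence.
- the homogeneous substitution: the slope is not a function of the ratio of the variables alone.
- a linear integrating factor: the unknown enters nonlinearly (through a power, a denominator, or a transcendental function), which the linear integrating-factor recipe cannot absorb as-is — any repair would come from a preliminary substitution, not the factor.
- separation of variables — a fit — the right tool for this form.


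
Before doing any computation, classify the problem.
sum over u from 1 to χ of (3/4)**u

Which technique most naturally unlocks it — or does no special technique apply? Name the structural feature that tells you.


Verdict: the geometric series formula — the ratio of consecutive terms is the constant 3/4, independent of the index — a geometric sum.


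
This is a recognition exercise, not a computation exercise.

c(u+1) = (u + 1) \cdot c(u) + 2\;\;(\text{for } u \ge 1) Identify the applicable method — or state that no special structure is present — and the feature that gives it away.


Technique: a summation factor — an index-dependent multiplier u + 1 rules out characteristic roots; a summation factor converts it to a pure difference.


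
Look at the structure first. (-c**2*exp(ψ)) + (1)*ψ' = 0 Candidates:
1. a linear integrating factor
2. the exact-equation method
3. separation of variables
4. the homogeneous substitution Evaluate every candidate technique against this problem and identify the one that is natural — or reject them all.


Technique: separation of variables — all dependence on the two variables factors apart, the defining separable shape.
- a linear integrating factor: a nonlinear term in the unknown puts this outside the integrating-factor template.
- the exact-equation method: the cross partial derivatives disagree, so no single potential exists.
- separation of variables — applicable, and directly so.
- the homogeneous substitution — the slope changes under joint rescaling, failing the degree-zero test.


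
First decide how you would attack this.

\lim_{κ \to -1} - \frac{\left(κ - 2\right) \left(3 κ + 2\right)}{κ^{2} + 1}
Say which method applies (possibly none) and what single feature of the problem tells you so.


Verdict: no special technique — the expression is continuous at -1 — substitute and evaluate; no indeterminate form appears.


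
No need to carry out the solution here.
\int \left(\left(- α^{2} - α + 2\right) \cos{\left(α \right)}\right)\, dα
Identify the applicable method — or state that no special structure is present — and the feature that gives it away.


Best approach: integration by parts — - α^{2} - α + 2 dies after finitely many derivatives while \cos{\left(α \right)} cycles under integration — the tabular/parts setup.


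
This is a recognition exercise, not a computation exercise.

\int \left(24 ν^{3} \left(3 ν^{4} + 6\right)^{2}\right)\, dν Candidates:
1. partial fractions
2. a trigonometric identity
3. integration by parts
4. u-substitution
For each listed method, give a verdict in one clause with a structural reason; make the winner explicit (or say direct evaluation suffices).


Diagnosis: u-substitution — a chain-rule shadow: 24 ν^{3} alongside a function of 3 ν^{4} + 6 means u = 3 ν^{4} + 6 unwinds the composition in one step. A patient expand-and-integrate also lands it; recognizing the inner expression is the shortcut.
- partial fractions — the expression is not a ratio of polynomials that decomposes further.
- a trigonometric identity: no sine or cosine appears, so there is nothing for a trigonometric identity to act on.
- integration by parts: parts would only shuffle a directly integrable integrand.
- u-substitution: applicable, and directly so.


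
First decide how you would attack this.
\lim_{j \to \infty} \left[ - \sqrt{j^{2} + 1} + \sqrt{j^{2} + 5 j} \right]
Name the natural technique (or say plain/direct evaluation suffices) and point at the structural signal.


Technique: conjugate multiplication — \sqrt{j^{2} + 5 j} and \sqrt{j^{2} + 1} both blow up, but their difference is tame once the conjugate rationalizes it.


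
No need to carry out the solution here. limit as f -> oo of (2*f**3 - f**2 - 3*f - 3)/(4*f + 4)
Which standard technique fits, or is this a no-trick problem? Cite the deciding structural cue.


Method: dominant-term comparison — divide by the highest power of f present: lower-order terms vanish and the dominant ratio remains. Differentiating the expression as a single quotient would eventually settle it as well; matching dominant growth settles it immediately.


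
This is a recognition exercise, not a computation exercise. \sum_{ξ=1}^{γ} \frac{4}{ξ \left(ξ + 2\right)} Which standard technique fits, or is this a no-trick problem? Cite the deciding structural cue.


Method: telescoping — \frac{4}{ξ \left(ξ + 2\right)} hides a difference of shifted reciprocals — decompose it and the middle of the sum vanishes.


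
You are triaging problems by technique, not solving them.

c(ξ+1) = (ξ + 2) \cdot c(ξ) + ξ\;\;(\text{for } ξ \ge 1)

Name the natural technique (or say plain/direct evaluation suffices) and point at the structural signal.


Diagnosis: a summation factor — rescale the sequence by the product of the weights ξ + 2 so far — the recurrence collapses to a plain running sum.


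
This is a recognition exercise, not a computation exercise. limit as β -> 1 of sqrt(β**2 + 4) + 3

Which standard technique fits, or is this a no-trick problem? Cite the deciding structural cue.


Verdict: no special technique — the function is continuous at 1; evaluation is itself the limit, no machinery required.


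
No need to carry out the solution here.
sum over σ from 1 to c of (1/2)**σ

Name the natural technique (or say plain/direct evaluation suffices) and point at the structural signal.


Method: the geometric series formula — each term is 1/2 times the previous one, so the geometric-series formula applies directly.


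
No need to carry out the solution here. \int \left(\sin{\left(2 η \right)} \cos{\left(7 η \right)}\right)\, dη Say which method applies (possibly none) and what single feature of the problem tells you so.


Verdict: a trigonometric identity — two different frequencies multiply in \sin{\left(2 η \right)} \cos{\left(7 η \right)}; the product-to-sum formula separates them.


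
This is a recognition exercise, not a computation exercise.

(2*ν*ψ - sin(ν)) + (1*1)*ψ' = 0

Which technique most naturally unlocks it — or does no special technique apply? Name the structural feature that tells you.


Verdict: a linear integrating factor — ψ appears only to the first power with coefficient 2*ν — the classic integrating-factor setup.


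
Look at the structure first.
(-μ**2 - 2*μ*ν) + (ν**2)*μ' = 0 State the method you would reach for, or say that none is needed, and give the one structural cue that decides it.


Best approach: the homogeneous substitution — scaling ν and μ together leaves the slope fixed — it depends only on μ/ν, so substitute the ratio. A Bernoulli rewrite works here as the equation stands — the homogeneous substitution is the more immediate reading.


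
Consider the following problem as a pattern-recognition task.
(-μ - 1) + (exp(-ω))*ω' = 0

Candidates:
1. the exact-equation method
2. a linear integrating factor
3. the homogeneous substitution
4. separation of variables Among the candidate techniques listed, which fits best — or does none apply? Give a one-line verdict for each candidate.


Diagnosis: separation of variables — one side of the product carries the independent variable, the other the unknown — the textbook separation shape.
- the exact-equation method: the cross-partial test holds only vacuously — each coefficient lives in its own variable, so the exactness machinery reads no structure the split form does not already show.
- a linear integrating factor: the unknown enters nonlinearly (through a power, a denominator, or a transcendental function), which the linear integrating-factor recipe cannot absorb as-is — any repair would come from a preliminary substitution, not the factor.
- the homogeneous substitution: rescaling both variables together changes the slope, so no ratio substitution collapses it.
- separation of variables: a fit — the right tool for this form.


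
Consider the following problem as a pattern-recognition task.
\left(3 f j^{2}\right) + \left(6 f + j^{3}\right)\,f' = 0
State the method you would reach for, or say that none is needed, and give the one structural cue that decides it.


Verdict: the exact-equation method — the cross partial derivatives of 3 f j^{2} and 6 f + j^{3} agree, so the left side is the total differential of one potential in j and f.


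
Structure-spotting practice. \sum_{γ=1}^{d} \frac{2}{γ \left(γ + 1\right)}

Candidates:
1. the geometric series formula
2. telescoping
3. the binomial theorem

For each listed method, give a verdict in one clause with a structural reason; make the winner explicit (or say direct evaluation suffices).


Verdict: telescoping — integer-spaced poles in \frac{2}{γ \left(γ + 1\right)} are the telescoping signature in disguise.
- the geometric series formula — no single multiplier carries one term to the next throughout the sum.
- telescoping — applies; the problem has the shape this method handles.
- the binomial theorem: there is no sum-raised-to-a-power identity hiding in these terms.


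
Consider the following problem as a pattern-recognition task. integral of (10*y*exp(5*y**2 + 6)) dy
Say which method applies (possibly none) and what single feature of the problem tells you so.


Diagnosis: u-substitution — the only nontrivial dependence routes through 5*y**2 + 6, whose derivative supplies the leftover factor up to a constant multiple — u = 5*y**2 + 6 flattens it.


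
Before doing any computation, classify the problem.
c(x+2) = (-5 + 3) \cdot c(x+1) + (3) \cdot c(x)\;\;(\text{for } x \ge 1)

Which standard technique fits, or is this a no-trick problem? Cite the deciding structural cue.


Diagnosis: the characteristic-root method — fixed numeric weights on consecutive terms and no forcing term added: the root method in its home territory.


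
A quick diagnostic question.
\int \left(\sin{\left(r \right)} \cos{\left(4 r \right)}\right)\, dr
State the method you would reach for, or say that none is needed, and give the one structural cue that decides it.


Best approach: a trigonometric identity — distinct frequencies under one product (\sin{\left(r \right)} \cos{\left(4 r \right)}): the product-to-sum identity is the systematic route to an integrable form.


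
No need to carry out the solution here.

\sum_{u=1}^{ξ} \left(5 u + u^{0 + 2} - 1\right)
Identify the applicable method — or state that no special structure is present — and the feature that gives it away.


Method: no special technique — this is bookkeeping, not technique: standard formulas for sums of constant-multiple powers of u apply termwise.


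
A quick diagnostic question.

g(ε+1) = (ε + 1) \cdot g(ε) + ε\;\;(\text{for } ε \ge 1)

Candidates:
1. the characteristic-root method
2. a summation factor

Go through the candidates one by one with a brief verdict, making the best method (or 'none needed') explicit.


Verdict: a summation factor — it is first-order linear but the coefficient ε + 1 depends on the index, so multiply through by a summation factor to telescope it.
- the characteristic-root method — the coefficients change with the index, which the root method cannot absorb.
- a summation factor — applies; the problem has the shape this method handles.
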